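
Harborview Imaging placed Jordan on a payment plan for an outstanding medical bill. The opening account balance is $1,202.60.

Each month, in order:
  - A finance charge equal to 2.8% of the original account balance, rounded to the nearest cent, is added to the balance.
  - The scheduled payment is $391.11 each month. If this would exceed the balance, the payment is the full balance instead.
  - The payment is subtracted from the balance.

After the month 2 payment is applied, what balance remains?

$487.72

Month 1: $1,202.60 +$33.67 interest = $1,236.27; pay $391.11 → $845.16
Month 2: $845.16 +$33.67 interest = $878.83; pay $391.11 → $487.72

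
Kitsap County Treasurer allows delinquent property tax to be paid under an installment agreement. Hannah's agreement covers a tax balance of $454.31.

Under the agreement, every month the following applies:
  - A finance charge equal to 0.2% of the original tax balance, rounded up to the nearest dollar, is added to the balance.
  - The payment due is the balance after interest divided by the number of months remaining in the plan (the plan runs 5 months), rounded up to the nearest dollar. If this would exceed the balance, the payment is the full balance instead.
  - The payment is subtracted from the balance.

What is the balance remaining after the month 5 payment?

Month 1: opening $454.31; interest $1.00 → $455.31; payment $92.00; balance $363.31
Month 2: opening $363.31; interest $1.00 → $364.31; payment $92.00; balance $272.31
Month 3: opening $272.31; interest $1.00 → $273.31; payment $92.00; balance $181.31
Month 4: opening $181.31; interest $1.00 → $182.31; payment $92.00; balance $90.31
Month 5: opening $90.31; interest $1.00 → $91.31; payment $91.31; balance $0.00

$0.00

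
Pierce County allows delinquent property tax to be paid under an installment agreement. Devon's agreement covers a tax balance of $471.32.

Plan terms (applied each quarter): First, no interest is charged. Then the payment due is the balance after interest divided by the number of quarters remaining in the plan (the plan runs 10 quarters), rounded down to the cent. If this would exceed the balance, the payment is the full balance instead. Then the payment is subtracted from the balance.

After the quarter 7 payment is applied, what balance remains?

$141.41

# | Opening | Payment | End bal
1 | $471.32 | $47.13 | $424.19
2 | $424.19 | $47.13 | $377.06
3 | $377.06 | $47.13 | $329.93
4 | $329.93 | $47.13 | $282.80
5 | $282.80 | $47.13 | $235.67
6 | $235.67 | $47.13 | $188.54
7 | $188.54 | $47.13 | $141.41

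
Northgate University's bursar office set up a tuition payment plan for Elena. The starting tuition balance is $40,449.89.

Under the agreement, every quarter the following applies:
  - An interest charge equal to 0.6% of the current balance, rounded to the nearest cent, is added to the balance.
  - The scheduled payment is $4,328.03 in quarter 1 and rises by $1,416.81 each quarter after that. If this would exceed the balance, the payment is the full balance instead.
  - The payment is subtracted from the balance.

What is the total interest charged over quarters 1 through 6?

$914.79

Quarter 1: opening $40,449.89; interest $242.70 → $40,692.59; payment $4,328.03; balance $36,364.56
Quarter 2: opening $36,364.56; interest $218.19 → $36,582.75; payment $5,744.84; balance $30,837.91
Quarter 3: opening $30,837.91; interest $185.03 → $31,022.94; payment $7,161.65; balance $23,861.29
Quarter 4: opening $23,861.29; interest $143.17 → $24,004.46; payment $8,578.46; balance $15,426.00
Quarter 5: opening $15,426.00; interest $92.56 → $15,518.56; payment $9,995.27; balance $5,523.29
Quarter 6: opening $5,523.29; interest $33.14 → $5,556.43; payment $5,556.43; balance $0.00
Total interest: $242.70 + $218.19 + $185.03 + $143.17 + $92.56 + $33.14 = $914.79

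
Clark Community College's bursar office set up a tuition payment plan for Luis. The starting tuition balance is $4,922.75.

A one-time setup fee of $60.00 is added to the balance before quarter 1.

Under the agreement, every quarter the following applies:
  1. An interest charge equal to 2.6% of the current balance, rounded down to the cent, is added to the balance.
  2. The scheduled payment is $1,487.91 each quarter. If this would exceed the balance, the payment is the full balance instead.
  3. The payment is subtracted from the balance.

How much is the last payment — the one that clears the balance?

Quarter 1: opening $4,982.75; interest $129.55 → $5,112.30; payment $1,487.91; balance $3,624.39
Quarter 2: opening $3,624.39; interest $94.23 → $3,718.62; payment $1,487.91; balance $2,230.71
Quarter 3: opening $2,230.71; interest $57.99 → $2,288.70; payment $1,487.91; balance $800.79
Quarter 4: opening $800.79; interest $20.82 → $821.61; payment $821.61; balance $0.00

$821.61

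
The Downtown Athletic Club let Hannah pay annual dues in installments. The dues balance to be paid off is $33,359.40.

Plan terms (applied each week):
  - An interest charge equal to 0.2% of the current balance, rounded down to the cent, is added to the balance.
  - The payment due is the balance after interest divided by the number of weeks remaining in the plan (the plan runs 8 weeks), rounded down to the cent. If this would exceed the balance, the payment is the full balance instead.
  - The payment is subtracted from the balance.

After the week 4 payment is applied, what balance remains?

$16,813.52

Week 1: opening $33,359.40; interest $66.71 → $33,426.11; payment $4,178.26; balance $29,247.85
Week 2: opening $29,247.85; interest $58.49 → $29,306.34; payment $4,186.62; balance $25,119.72
Week 3: opening $25,119.72; interest $50.23 → $25,169.95; payment $4,194.99; balance $20,974.96
Week 4: opening $20,974.96; interest $41.94 → $21,016.90; payment $4,203.38; balance $16,813.52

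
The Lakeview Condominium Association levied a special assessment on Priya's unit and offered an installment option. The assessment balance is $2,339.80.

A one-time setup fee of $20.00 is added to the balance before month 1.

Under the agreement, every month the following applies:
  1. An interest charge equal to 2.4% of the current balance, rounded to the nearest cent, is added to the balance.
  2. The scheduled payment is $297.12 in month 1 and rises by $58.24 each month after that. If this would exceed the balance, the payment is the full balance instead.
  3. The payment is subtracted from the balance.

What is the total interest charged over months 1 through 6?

$221.95

Month 1: $2,359.80 +$56.64 interest = $2,416.44; pay $297.12 → $2,119.32
Month 2: $2,119.32 +$50.86 interest = $2,170.18; pay $355.36 → $1,814.82
Month 3: $1,814.82 +$43.56 interest = $1,858.38; pay $413.60 → $1,444.78
Month 4: $1,444.78 +$34.67 interest = $1,479.45; pay $471.84 → $1,007.61
Month 5: $1,007.61 +$24.18 interest = $1,031.79; pay $530.08 → $501.71
Month 6: $501.71 +$12.04 interest = $513.75; pay $513.75 → $0.00
Total interest: $56.64 + $50.86 + $43.56 + $34.67 + $24.18 + $12.04 = $221.95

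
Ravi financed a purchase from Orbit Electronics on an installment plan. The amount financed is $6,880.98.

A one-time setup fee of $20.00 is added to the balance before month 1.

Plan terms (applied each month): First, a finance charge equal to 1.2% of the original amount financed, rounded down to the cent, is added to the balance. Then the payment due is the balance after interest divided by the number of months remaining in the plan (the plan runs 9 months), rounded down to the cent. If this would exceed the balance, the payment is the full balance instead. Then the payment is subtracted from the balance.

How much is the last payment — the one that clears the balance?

$1,000.37

Month 1: opening $6,900.98; interest $82.57 → $6,983.55; payment $775.95; balance $6,207.60
Month 2: opening $6,207.60; interest $82.57 → $6,290.17; payment $786.27; balance $5,503.90
Month 3: opening $5,503.90; interest $82.57 → $5,586.47; payment $798.06; balance $4,788.41
Month 4: opening $4,788.41; interest $82.57 → $4,870.98; payment $811.83; balance $4,059.15
Month 5: opening $4,059.15; interest $82.57 → $4,141.72; payment $828.34; balance $3,313.38
Month 6: opening $3,313.38; interest $82.57 → $3,395.95; payment $848.98; balance $2,546.97
Month 7: opening $2,546.97; interest $82.57 → $2,629.54; payment $876.51; balance $1,753.03
Month 8: opening $1,753.03; interest $82.57 → $1,835.60; payment $917.80; balance $917.80
Month 9: opening $917.80; interest $82.57 → $1,000.37; payment $1,000.37; balance $0.00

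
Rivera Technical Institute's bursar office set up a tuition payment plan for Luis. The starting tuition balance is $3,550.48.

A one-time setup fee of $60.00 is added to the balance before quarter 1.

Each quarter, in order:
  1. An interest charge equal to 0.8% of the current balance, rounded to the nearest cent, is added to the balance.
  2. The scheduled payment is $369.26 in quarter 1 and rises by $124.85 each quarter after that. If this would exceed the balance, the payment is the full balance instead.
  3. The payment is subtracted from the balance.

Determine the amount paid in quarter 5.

Quarter 1: opening $3,610.48; interest $28.88 → $3,639.36; payment $369.26; balance $3,270.10
Quarter 2: opening $3,270.10; interest $26.16 → $3,296.26; payment $494.11; balance $2,802.15
Quarter 3: opening $2,802.15; interest $22.42 → $2,824.57; payment $618.96; balance $2,205.61
Quarter 4: opening $2,205.61; interest $17.64 → $2,223.25; payment $743.81; balance $1,479.44
Quarter 5: opening $1,479.44; interest $11.84 → $1,491.28; payment $868.66; balance $622.62

$868.66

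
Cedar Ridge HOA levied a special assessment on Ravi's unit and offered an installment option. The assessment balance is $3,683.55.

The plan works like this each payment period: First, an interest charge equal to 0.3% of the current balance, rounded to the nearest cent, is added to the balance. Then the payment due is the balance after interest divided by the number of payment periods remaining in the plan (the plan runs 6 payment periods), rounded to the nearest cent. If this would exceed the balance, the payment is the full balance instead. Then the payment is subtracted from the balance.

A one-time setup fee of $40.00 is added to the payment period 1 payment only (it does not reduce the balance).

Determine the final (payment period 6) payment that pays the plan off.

Payment period 1: $3,683.55 +$11.05 interest = $3,694.60; pay $615.77 (+ $40.00 fee) → $3,078.83
Payment period 2: $3,078.83 +$9.24 interest = $3,088.07; pay $617.61 → $2,470.46
Payment period 3: $2,470.46 +$7.41 interest = $2,477.87; pay $619.47 → $1,858.40
Payment period 4: $1,858.40 +$5.58 interest = $1,863.98; pay $621.33 → $1,242.65
Payment period 5: $1,242.65 +$3.73 interest = $1,246.38; pay $623.19 → $623.19
Payment period 6: $623.19 +$1.87 interest = $625.06; pay $625.06 → $0.00

$625.06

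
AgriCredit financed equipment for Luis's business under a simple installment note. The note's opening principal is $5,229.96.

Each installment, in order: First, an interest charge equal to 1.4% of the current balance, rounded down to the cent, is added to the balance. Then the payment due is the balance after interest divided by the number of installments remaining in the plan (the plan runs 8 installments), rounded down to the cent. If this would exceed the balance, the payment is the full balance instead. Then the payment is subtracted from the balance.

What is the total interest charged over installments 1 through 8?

$340.44

Installment 1: opening $5,229.96; interest $73.21 → $5,303.17; payment $662.89; balance $4,640.28
Installment 2: opening $4,640.28; interest $64.96 → $4,705.24; payment $672.17; balance $4,033.07
Installment 3: opening $4,033.07; interest $56.46 → $4,089.53; payment $681.58; balance $3,407.95
Installment 4: opening $3,407.95; interest $47.71 → $3,455.66; payment $691.13; balance $2,764.53
Installment 5: opening $2,764.53; interest $38.70 → $2,803.23; payment $700.80; balance $2,102.43
Installment 6: opening $2,102.43; interest $29.43 → $2,131.86; payment $710.62; balance $1,421.24
Installment 7: opening $1,421.24; interest $19.89 → $1,441.13; payment $720.56; balance $720.57
Installment 8: opening $720.57; interest $10.08 → $730.65; payment $730.65; balance $0.00
Total interest: $73.21 + $64.96 + $56.46 + $47.71 + $38.70 + $29.43 + $19.89 + $10.08 = $340.44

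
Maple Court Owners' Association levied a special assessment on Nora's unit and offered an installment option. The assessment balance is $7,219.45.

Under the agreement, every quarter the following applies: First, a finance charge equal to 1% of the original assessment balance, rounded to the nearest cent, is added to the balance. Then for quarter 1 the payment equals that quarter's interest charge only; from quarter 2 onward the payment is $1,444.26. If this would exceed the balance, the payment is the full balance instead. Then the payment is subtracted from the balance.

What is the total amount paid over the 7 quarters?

Quarter 1: opening $7,219.45; interest $72.19 → $7,291.64; payment $72.19; balance $7,219.45
Quarter 2: opening $7,219.45; interest $72.19 → $7,291.64; payment $1,444.26; balance $5,847.38
Quarter 3: opening $5,847.38; interest $72.19 → $5,919.57; payment $1,444.26; balance $4,475.31
Quarter 4: opening $4,475.31; interest $72.19 → $4,547.50; payment $1,444.26; balance $3,103.24
Quarter 5: opening $3,103.24; interest $72.19 → $3,175.43; payment $1,444.26; balance $1,731.17
Quarter 6: opening $1,731.17; interest $72.19 → $1,803.36; payment $1,444.26; balance $359.10
Quarter 7: opening $359.10; interest $72.19 → $431.29; payment $431.29; balance $0.00
Total paid: $7,724.78

$7,724.78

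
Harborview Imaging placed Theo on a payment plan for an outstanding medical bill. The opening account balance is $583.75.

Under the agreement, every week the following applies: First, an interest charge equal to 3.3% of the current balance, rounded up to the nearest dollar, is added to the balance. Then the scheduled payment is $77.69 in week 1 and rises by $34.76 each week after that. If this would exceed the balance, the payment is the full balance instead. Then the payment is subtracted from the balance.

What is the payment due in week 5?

$132.43

Week 1: opening $583.75; interest $20.00 → $603.75; payment $77.69; balance $526.06
Week 2: opening $526.06; interest $18.00 → $544.06; payment $112.45; balance $431.61
Week 3: opening $431.61; interest $15.00 → $446.61; payment $147.21; balance $299.40
Week 4: opening $299.40; interest $10.00 → $309.40; payment $181.97; balance $127.43
Week 5: opening $127.43; interest $5.00 → $132.43; payment $132.43; balance $0.00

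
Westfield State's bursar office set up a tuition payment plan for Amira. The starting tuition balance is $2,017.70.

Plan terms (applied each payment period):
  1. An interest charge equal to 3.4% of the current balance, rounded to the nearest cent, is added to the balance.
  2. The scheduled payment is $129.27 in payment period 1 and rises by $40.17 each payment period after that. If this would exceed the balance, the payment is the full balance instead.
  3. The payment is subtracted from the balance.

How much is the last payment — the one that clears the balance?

Payment period 1: $2,017.70 +$68.60 interest = $2,086.30; pay $129.27 → $1,957.03
Payment period 2: $1,957.03 +$66.54 interest = $2,023.57; pay $169.44 → $1,854.13
Payment period 3: $1,854.13 +$63.04 interest = $1,917.17; pay $209.61 → $1,707.56
Payment period 4: $1,707.56 +$58.06 interest = $1,765.62; pay $249.78 → $1,515.84
Payment period 5: $1,515.84 +$51.54 interest = $1,567.38; pay $289.95 → $1,277.43
Payment period 6: $1,277.43 +$43.43 interest = $1,320.86; pay $330.12 → $990.74
Payment period 7: $990.74 +$33.69 interest = $1,024.43; pay $370.29 → $654.14
Payment period 8: $654.14 +$22.24 interest = $676.38; pay $410.46 → $265.92
Payment period 9: $265.92 +$9.04 interest = $274.96; pay $274.96 → $0.00

$274.96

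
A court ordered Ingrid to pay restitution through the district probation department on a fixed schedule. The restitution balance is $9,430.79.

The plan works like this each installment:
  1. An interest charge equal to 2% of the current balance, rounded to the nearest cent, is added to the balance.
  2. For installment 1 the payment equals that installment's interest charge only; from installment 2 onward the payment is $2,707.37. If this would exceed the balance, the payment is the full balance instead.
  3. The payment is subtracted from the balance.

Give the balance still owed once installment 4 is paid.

$1,722.40

# | Opening | Interest | Payment | End bal
1 | $9,430.79 | $188.62 | $188.62 | $9,430.79
2 | $9,430.79 | $188.62 | $2,707.37 | $6,912.04
3 | $6,912.04 | $138.24 | $2,707.37 | $4,342.91
4 | $4,342.91 | $86.86 | $2,707.37 | $1,722.40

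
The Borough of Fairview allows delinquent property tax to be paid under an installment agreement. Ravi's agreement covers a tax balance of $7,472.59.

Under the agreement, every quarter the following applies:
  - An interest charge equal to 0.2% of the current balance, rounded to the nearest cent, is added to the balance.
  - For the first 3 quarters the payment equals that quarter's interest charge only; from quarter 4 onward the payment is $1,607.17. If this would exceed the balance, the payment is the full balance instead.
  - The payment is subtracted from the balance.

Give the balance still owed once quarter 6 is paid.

$2,686.36

Quarter 1: opening $7,472.59; interest $14.95 → $7,487.54; payment $14.95; balance $7,472.59
Quarter 2: opening $7,472.59; interest $14.95 → $7,487.54; payment $14.95; balance $7,472.59
Quarter 3: opening $7,472.59; interest $14.95 → $7,487.54; payment $14.95; balance $7,472.59
Quarter 4: opening $7,472.59; interest $14.95 → $7,487.54; payment $1,607.17; balance $5,880.37
Quarter 5: opening $5,880.37; interest $11.76 → $5,892.13; payment $1,607.17; balance $4,284.96
Quarter 6: opening $4,284.96; interest $8.57 → $4,293.53; payment $1,607.17; balance $2,686.36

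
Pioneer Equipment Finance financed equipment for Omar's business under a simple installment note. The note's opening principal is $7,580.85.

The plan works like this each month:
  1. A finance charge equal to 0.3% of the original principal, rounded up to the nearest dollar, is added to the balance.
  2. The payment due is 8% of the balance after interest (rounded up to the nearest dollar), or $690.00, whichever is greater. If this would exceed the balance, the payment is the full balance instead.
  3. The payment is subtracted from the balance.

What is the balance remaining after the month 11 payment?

$243.85

Month 1: $7,580.85 +$23.00 interest = $7,603.85; pay $690.00 → $6,913.85
Month 2: $6,913.85 +$23.00 interest = $6,936.85; pay $690.00 → $6,246.85
Month 3: $6,246.85 +$23.00 interest = $6,269.85; pay $690.00 → $5,579.85
Month 4: $5,579.85 +$23.00 interest = $5,602.85; pay $690.00 → $4,912.85
Month 5: $4,912.85 +$23.00 interest = $4,935.85; pay $690.00 → $4,245.85
Month 6: $4,245.85 +$23.00 interest = $4,268.85; pay $690.00 → $3,578.85
Month 7: $3,578.85 +$23.00 interest = $3,601.85; pay $690.00 → $2,911.85
Month 8: $2,911.85 +$23.00 interest = $2,934.85; pay $690.00 → $2,244.85
Month 9: $2,244.85 +$23.00 interest = $2,267.85; pay $690.00 → $1,577.85
Month 10: $1,577.85 +$23.00 interest = $1,600.85; pay $690.00 → $910.85
Month 11: $910.85 +$23.00 interest = $933.85; pay $690.00 → $243.85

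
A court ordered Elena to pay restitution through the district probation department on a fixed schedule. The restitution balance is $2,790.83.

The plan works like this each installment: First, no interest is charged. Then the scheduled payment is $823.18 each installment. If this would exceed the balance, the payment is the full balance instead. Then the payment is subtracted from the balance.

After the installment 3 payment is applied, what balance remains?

$321.29

Installment 1: opening $2,790.83; payment $823.18; balance $1,967.65
Installment 2: opening $1,967.65; payment $823.18; balance $1,144.47
Installment 3: opening $1,144.47; payment $823.18; balance $321.29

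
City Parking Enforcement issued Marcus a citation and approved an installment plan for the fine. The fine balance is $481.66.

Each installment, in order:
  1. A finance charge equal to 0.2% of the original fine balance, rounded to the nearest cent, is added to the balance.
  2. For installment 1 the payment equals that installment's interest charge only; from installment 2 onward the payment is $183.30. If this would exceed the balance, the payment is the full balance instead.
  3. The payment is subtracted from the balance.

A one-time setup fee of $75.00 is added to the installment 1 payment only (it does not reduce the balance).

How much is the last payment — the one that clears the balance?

$117.94

Installment 1: $481.66 +$0.96 interest = $482.62; pay $0.96 (+ $75.00 fee) → $481.66
Installment 2: $481.66 +$0.96 interest = $482.62; pay $183.30 → $299.32
Installment 3: $299.32 +$0.96 interest = $300.28; pay $183.30 → $116.98
Installment 4: $116.98 +$0.96 interest = $117.94; pay $117.94 → $0.00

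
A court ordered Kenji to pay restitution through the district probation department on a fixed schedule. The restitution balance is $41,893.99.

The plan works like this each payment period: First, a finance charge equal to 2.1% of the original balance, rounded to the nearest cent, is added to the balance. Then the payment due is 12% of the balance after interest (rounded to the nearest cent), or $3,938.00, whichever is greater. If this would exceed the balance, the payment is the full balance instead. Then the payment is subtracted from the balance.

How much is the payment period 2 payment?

$4,622.48

Payment period 1: opening $41,893.99; interest $879.77 → $42,773.76; payment $5,132.85; balance $37,640.91
Payment period 2: opening $37,640.91; interest $879.77 → $38,520.68; payment $4,622.48; balance $33,898.20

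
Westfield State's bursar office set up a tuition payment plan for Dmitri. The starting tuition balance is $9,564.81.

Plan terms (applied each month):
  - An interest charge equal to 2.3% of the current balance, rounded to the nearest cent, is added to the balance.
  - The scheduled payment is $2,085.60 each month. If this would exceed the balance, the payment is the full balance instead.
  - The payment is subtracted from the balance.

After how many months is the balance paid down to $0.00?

# | Opening | Interest | Payment | End bal
1 | $9,564.81 | $219.99 | $2,085.60 | $7,699.20
2 | $7,699.20 | $177.08 | $2,085.60 | $5,790.68
3 | $5,790.68 | $133.19 | $2,085.60 | $3,838.27
4 | $3,838.27 | $88.28 | $2,085.60 | $1,840.95
5 | $1,840.95 | $42.34 | $1,883.29 | $0.00
Balance reaches $0.00 in month 5.

5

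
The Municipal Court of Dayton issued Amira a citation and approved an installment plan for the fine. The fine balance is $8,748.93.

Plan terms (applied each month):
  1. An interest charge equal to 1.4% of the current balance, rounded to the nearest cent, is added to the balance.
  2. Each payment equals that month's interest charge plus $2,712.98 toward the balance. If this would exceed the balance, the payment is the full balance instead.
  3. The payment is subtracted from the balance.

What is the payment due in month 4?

Month 1: opening $8,748.93; interest $122.49 → $8,871.42; payment $2,835.47; balance $6,035.95
Month 2: opening $6,035.95; interest $84.50 → $6,120.45; payment $2,797.48; balance $3,322.97
Month 3: opening $3,322.97; interest $46.52 → $3,369.49; payment $2,759.50; balance $609.99
Month 4: opening $609.99; interest $8.54 → $618.53; payment $618.53; balance $0.00

$618.53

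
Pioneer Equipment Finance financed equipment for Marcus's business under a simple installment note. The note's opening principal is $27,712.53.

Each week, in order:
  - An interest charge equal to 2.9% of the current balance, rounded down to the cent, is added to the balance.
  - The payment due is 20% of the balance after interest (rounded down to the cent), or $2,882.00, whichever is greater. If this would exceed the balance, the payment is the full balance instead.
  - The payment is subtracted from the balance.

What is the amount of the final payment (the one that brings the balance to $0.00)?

$2,293.24

Week 1: $27,712.53 +$803.66 interest = $28,516.19; pay $5,703.23 → $22,812.96
Week 2: $22,812.96 +$661.57 interest = $23,474.53; pay $4,694.90 → $18,779.63
Week 3: $18,779.63 +$544.60 interest = $19,324.23; pay $3,864.84 → $15,459.39
Week 4: $15,459.39 +$448.32 interest = $15,907.71; pay $3,181.54 → $12,726.17
Week 5: $12,726.17 +$369.05 interest = $13,095.22; pay $2,882.00 → $10,213.22
Week 6: $10,213.22 +$296.18 interest = $10,509.40; pay $2,882.00 → $7,627.40
Week 7: $7,627.40 +$221.19 interest = $7,848.59; pay $2,882.00 → $4,966.59
Week 8: $4,966.59 +$144.03 interest = $5,110.62; pay $2,882.00 → $2,228.62
Week 9: $2,228.62 +$64.62 interest = $2,293.24; pay $2,293.24 → $0.00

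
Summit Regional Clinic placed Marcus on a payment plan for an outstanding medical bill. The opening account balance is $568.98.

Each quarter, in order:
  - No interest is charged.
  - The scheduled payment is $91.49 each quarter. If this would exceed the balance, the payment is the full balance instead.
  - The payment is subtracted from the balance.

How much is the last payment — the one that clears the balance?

$20.04

Quarter 1: $568.98 − $91.49 → $477.49
Quarter 2: $477.49 − $91.49 → $386.00
Quarter 3: $386.00 − $91.49 → $294.51
Quarter 4: $294.51 − $91.49 → $203.02
Quarter 5: $203.02 − $91.49 → $111.53
Quarter 6: $111.53 − $91.49 → $20.04
Quarter 7: $20.04 − $20.04 → $0.00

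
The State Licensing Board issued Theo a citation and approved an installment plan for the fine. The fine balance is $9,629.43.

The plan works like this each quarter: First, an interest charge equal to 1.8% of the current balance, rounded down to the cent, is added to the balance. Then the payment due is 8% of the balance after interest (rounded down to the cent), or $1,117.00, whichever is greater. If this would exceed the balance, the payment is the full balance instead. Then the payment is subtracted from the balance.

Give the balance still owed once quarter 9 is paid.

# | Opening | Interest | Payment | End bal
1 | $9,629.43 | $173.32 | $1,117.00 | $8,685.75
2 | $8,685.75 | $156.34 | $1,117.00 | $7,725.09
3 | $7,725.09 | $139.05 | $1,117.00 | $6,747.14
4 | $6,747.14 | $121.44 | $1,117.00 | $5,751.58
5 | $5,751.58 | $103.52 | $1,117.00 | $4,738.10
6 | $4,738.10 | $85.28 | $1,117.00 | $3,706.38
7 | $3,706.38 | $66.71 | $1,117.00 | $2,656.09
8 | $2,656.09 | $47.80 | $1,117.00 | $1,586.89
9 | $1,586.89 | $28.56 | $1,117.00 | $498.45

$498.45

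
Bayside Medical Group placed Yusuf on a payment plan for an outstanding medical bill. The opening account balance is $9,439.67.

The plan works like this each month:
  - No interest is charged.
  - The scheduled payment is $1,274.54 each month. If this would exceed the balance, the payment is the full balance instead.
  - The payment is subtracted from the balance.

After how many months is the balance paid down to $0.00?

8

# | Opening | Payment | End bal
1 | $9,439.67 | $1,274.54 | $8,165.13
2 | $8,165.13 | $1,274.54 | $6,890.59
3 | $6,890.59 | $1,274.54 | $5,616.05
4 | $5,616.05 | $1,274.54 | $4,341.51
5 | $4,341.51 | $1,274.54 | $3,066.97
6 | $3,066.97 | $1,274.54 | $1,792.43
7 | $1,792.43 | $1,274.54 | $517.89
8 | $517.89 | $517.89 | $0.00
Balance reaches $0.00 in month 8.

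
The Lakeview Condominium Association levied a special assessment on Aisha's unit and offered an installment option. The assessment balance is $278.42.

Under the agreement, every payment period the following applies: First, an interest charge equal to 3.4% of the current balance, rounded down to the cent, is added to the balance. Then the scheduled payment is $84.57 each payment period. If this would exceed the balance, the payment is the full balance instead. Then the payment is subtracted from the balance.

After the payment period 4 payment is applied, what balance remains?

Payment period 1: $278.42 +$9.46 interest = $287.88; pay $84.57 → $203.31
Payment period 2: $203.31 +$6.91 interest = $210.22; pay $84.57 → $125.65
Payment period 3: $125.65 +$4.27 interest = $129.92; pay $84.57 → $45.35
Payment period 4: $45.35 +$1.54 interest = $46.89; pay $46.89 → $0.00

$0.00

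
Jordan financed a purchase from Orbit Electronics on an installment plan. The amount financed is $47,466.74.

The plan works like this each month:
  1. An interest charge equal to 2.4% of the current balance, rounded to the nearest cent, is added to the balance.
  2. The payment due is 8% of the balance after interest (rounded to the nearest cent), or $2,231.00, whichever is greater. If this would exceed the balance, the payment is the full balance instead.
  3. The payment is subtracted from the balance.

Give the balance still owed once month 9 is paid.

$27,744.67

Month 1: $47,466.74 +$1,139.20 interest = $48,605.94; pay $3,888.48 → $44,717.46
Month 2: $44,717.46 +$1,073.22 interest = $45,790.68; pay $3,663.25 → $42,127.43
Month 3: $42,127.43 +$1,011.06 interest = $43,138.49; pay $3,451.08 → $39,687.41
Month 4: $39,687.41 +$952.50 interest = $40,639.91; pay $3,251.19 → $37,388.72
Month 5: $37,388.72 +$897.33 interest = $38,286.05; pay $3,062.88 → $35,223.17
Month 6: $35,223.17 +$845.36 interest = $36,068.53; pay $2,885.48 → $33,183.05
Month 7: $33,183.05 +$796.39 interest = $33,979.44; pay $2,718.36 → $31,261.08
Month 8: $31,261.08 +$750.27 interest = $32,011.35; pay $2,560.91 → $29,450.44
Month 9: $29,450.44 +$706.81 interest = $30,157.25; pay $2,412.58 → $27,744.67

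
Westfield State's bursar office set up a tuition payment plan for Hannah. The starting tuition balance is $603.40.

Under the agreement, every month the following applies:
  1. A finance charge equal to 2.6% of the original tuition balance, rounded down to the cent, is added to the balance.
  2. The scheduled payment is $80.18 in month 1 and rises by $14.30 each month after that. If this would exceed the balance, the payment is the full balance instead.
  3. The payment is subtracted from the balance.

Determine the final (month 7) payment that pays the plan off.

$17.58

Month 1: opening $603.40; interest $15.68 → $619.08; payment $80.18; balance $538.90
Month 2: opening $538.90; interest $15.68 → $554.58; payment $94.48; balance $460.10
Month 3: opening $460.10; interest $15.68 → $475.78; payment $108.78; balance $367.00
Month 4: opening $367.00; interest $15.68 → $382.68; payment $123.08; balance $259.60
Month 5: opening $259.60; interest $15.68 → $275.28; payment $137.38; balance $137.90
Month 6: opening $137.90; interest $15.68 → $153.58; payment $151.68; balance $1.90
Month 7: opening $1.90; interest $15.68 → $17.58; payment $17.58; balance $0.00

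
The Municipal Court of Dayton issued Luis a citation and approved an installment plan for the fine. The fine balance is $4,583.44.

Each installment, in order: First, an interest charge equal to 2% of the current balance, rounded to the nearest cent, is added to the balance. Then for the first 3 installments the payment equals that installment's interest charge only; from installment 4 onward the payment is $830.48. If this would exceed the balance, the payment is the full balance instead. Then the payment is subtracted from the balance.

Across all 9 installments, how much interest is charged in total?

$597.38

Installment 1: opening $4,583.44; interest $91.67 → $4,675.11; payment $91.67; balance $4,583.44
Installment 2: opening $4,583.44; interest $91.67 → $4,675.11; payment $91.67; balance $4,583.44
Installment 3: opening $4,583.44; interest $91.67 → $4,675.11; payment $91.67; balance $4,583.44
Installment 4: opening $4,583.44; interest $91.67 → $4,675.11; payment $830.48; balance $3,844.63
Installment 5: opening $3,844.63; interest $76.89 → $3,921.52; payment $830.48; balance $3,091.04
Installment 6: opening $3,091.04; interest $61.82 → $3,152.86; payment $830.48; balance $2,322.38
Installment 7: opening $2,322.38; interest $46.45 → $2,368.83; payment $830.48; balance $1,538.35
Installment 8: opening $1,538.35; interest $30.77 → $1,569.12; payment $830.48; balance $738.64
Installment 9: opening $738.64; interest $14.77 → $753.41; payment $753.41; balance $0.00
Total interest: $91.67 + $91.67 + $91.67 + $91.67 + $76.89 + $61.82 + $46.45 + $30.77 + $14.77 = $597.38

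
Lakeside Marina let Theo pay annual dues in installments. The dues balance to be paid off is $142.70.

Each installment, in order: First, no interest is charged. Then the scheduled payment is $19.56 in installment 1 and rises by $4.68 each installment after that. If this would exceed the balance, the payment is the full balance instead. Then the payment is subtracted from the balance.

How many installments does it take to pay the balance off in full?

Installment 1: opening $142.70; payment $19.56; balance $123.14
Installment 2: opening $123.14; payment $24.24; balance $98.90
Installment 3: opening $98.90; payment $28.92; balance $69.98
Installment 4: opening $69.98; payment $33.60; balance $36.38
Installment 5: opening $36.38; payment $36.38; balance $0.00
Balance reaches $0.00 in installment 5.

5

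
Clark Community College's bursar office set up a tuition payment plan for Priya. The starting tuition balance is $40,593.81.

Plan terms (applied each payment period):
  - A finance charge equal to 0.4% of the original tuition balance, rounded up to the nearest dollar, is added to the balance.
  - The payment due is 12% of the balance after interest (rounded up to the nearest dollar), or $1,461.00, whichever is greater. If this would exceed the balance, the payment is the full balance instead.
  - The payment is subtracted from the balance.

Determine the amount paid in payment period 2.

Payment period 1: $40,593.81 +$163.00 interest = $40,756.81; pay $4,891.00 → $35,865.81
Payment period 2: $35,865.81 +$163.00 interest = $36,028.81; pay $4,324.00 → $31,704.81

$4,324.00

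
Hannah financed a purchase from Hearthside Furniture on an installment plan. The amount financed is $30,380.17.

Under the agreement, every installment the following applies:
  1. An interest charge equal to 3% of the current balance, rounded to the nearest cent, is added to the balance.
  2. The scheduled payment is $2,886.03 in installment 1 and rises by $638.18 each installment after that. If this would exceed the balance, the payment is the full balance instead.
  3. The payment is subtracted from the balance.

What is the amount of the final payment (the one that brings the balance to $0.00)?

$1,192.08

Installment 1: opening $30,380.17; interest $911.41 → $31,291.58; payment $2,886.03; balance $28,405.55
Installment 2: opening $28,405.55; interest $852.17 → $29,257.72; payment $3,524.21; balance $25,733.51
Installment 3: opening $25,733.51; interest $772.01 → $26,505.52; payment $4,162.39; balance $22,343.13
Installment 4: opening $22,343.13; interest $670.29 → $23,013.42; payment $4,800.57; balance $18,212.85
Installment 5: opening $18,212.85; interest $546.39 → $18,759.24; payment $5,438.75; balance $13,320.49
Installment 6: opening $13,320.49; interest $399.61 → $13,720.10; payment $6,076.93; balance $7,643.17
Installment 7: opening $7,643.17; interest $229.30 → $7,872.47; payment $6,715.11; balance $1,157.36
Installment 8: opening $1,157.36; interest $34.72 → $1,192.08; payment $1,192.08; balance $0.00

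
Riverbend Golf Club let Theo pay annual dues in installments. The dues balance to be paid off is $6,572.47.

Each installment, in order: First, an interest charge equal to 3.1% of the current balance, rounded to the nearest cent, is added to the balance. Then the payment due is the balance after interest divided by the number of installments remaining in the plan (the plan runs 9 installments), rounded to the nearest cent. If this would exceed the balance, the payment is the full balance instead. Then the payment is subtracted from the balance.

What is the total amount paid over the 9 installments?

$7,680.16

Installment 1: opening $6,572.47; interest $203.75 → $6,776.22; payment $752.91; balance $6,023.31
Installment 2: opening $6,023.31; interest $186.72 → $6,210.03; payment $776.25; balance $5,433.78
Installment 3: opening $5,433.78; interest $168.45 → $5,602.23; payment $800.32; balance $4,801.91
Installment 4: opening $4,801.91; interest $148.86 → $4,950.77; payment $825.13; balance $4,125.64
Installment 5: opening $4,125.64; interest $127.89 → $4,253.53; payment $850.71; balance $3,402.82
Installment 6: opening $3,402.82; interest $105.49 → $3,508.31; payment $877.08; balance $2,631.23
Installment 7: opening $2,631.23; interest $81.57 → $2,712.80; payment $904.27; balance $1,808.53
Installment 8: opening $1,808.53; interest $56.06 → $1,864.59; payment $932.30; balance $932.29
Installment 9: opening $932.29; interest $28.90 → $961.19; payment $961.19; balance $0.00
Total paid: $7,680.16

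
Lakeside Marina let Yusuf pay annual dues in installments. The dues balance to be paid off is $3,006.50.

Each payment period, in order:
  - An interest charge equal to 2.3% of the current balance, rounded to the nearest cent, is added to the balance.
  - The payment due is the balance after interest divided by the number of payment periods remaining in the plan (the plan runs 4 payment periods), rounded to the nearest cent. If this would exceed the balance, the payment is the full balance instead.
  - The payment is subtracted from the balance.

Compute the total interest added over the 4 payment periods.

Payment period 1: opening $3,006.50; interest $69.15 → $3,075.65; payment $768.91; balance $2,306.74
Payment period 2: opening $2,306.74; interest $53.06 → $2,359.80; payment $786.60; balance $1,573.20
Payment period 3: opening $1,573.20; interest $36.18 → $1,609.38; payment $804.69; balance $804.69
Payment period 4: opening $804.69; interest $18.51 → $823.20; payment $823.20; balance $0.00
Total interest: $69.15 + $53.06 + $36.18 + $18.51 = $176.90

$176.90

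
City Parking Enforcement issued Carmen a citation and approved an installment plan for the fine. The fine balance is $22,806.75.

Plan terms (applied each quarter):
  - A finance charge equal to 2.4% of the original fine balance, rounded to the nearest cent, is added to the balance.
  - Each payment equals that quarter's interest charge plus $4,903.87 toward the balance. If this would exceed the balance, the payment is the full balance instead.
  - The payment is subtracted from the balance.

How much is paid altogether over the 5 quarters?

$25,543.55

# | Opening | Interest | Payment | End bal
1 | $22,806.75 | $547.36 | $5,451.23 | $17,902.88
2 | $17,902.88 | $547.36 | $5,451.23 | $12,999.01
3 | $12,999.01 | $547.36 | $5,451.23 | $8,095.14
4 | $8,095.14 | $547.36 | $5,451.23 | $3,191.27
5 | $3,191.27 | $547.36 | $3,738.63 | $0.00
Total paid: $25,543.55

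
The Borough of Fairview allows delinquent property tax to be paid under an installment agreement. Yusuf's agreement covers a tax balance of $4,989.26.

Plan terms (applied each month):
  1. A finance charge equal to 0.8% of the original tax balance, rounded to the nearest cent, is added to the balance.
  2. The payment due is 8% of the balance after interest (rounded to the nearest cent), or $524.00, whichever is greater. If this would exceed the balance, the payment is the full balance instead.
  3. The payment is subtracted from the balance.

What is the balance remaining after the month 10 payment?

Month 1: $4,989.26 +$39.91 interest = $5,029.17; pay $524.00 → $4,505.17
Month 2: $4,505.17 +$39.91 interest = $4,545.08; pay $524.00 → $4,021.08
Month 3: $4,021.08 +$39.91 interest = $4,060.99; pay $524.00 → $3,536.99
Month 4: $3,536.99 +$39.91 interest = $3,576.90; pay $524.00 → $3,052.90
Month 5: $3,052.90 +$39.91 interest = $3,092.81; pay $524.00 → $2,568.81
Month 6: $2,568.81 +$39.91 interest = $2,608.72; pay $524.00 → $2,084.72
Month 7: $2,084.72 +$39.91 interest = $2,124.63; pay $524.00 → $1,600.63
Month 8: $1,600.63 +$39.91 interest = $1,640.54; pay $524.00 → $1,116.54
Month 9: $1,116.54 +$39.91 interest = $1,156.45; pay $524.00 → $632.45
Month 10: $632.45 +$39.91 interest = $672.36; pay $524.00 → $148.36

$148.36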